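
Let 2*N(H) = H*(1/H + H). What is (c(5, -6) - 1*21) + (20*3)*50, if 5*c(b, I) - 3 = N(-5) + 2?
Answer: 14913/5 ≈ 2982.6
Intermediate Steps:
N(H) = H*(H + 1/H)/2 (N(H) = (H*(1/H + H))/2 = (H*(H + 1/H))/2 = H*(H + 1/H)/2)
c(b, I) = 18/5 (c(b, I) = 3/5 + ((1/2 + (1/2)*(-5)**2) + 2)/5 = 3/5 + ((1/2 + (1/2)*25) + 2)/5 = 3/5 + ((1/2 + 25/2) + 2)/5 = 3/5 + (13 + 2)/5 = 3/5 + (1/5)*15 = 3/5 + 3 = 18/5)
(c(5, -6) - 1*21) + (20*3)*50 = (18/5 - 1*21) + (20*3)*50 = (18/5 - 21) + 60*50 = -87/5 + 3000 = 14913/5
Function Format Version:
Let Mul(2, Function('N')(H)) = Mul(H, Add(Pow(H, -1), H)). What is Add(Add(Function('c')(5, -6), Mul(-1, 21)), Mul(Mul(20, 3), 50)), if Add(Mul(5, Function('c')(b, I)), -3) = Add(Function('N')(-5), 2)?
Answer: Rational(14913, 5) ≈ 2982.6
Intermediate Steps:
Function('N')(H) = Mul(Rational(1, 2), H, Add(H, Pow(H, -1))) (Function('N')(H) = Mul(Rational(1, 2), Mul(H, Add(Pow(H, -1), H))) = Mul(Rational(1, 2), Mul(H, Add(H, Pow(H, -1)))) = Mul(Rational(1, 2), H, Add(H, Pow(H, -1))))
Function('c')(b, I) = Rational(18, 5) (Function('c')(b, I) = Add(Rational(3, 5), Mul(Rational(1, 5), Add(Add(Rational(1, 2), Mul(Rational(1, 2), Pow(-5, 2))), 2))) = Add(Rational(3, 5), Mul(Rational(1, 5), Add(Add(Rational(1, 2), Mul(Rational(1, 2), 25)), 2))) = Add(Rational(3, 5), Mul(Rational(1, 5), Add(Add(Rational(1, 2), Rational(25, 2)), 2))) = Add(Rational(3, 5), Mul(Rational(1, 5), Add(13, 2))) = Add(Rational(3, 5), Mul(Rational(1, 5), 15)) = Add(Rational(3, 5), 3) = Rational(18, 5))
Add(Add(Function('c')(5, -6), Mul(-1, 21)), Mul(Mul(20, 3), 50)) = Add(Add(Rational(18, 5), Mul(-1, 21)), Mul(Mul(20, 3), 50)) = Add(Add(Rational(18, 5), -21), Mul(60, 50)) = Add(Rational(-87, 5), 3000) = Rational(14913, 5)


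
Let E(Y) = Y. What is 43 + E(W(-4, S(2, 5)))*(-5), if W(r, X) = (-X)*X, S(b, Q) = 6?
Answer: 223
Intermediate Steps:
W(r, X) = -X²
43 + E(W(-4, S(2, 5)))*(-5) = 43 - 1*6²*(-5) = 43 - 1*36*(-5) = 43 - 36*(-5) = 43 + 180 = 223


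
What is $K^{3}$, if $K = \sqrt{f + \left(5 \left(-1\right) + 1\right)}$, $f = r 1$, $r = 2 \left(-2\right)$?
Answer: $- 16 i \sqrt{2} \approx - 22.627 i$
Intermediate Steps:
$r = -4$
$f = -4$ ($f = \left(-4\right) 1 = -4$)
$K = 2 i \sqrt{2}$ ($K = \sqrt{-4 + \left(5 \left(-1\right) + 1\right)} = \sqrt{-4 + \left(-5 + 1\right)} = \sqrt{-4 - 4} = \sqrt{-8} = 2 i \sqrt{2} \approx 2.8284 i$)
$K^{3} = \left(2 i \sqrt{2}\right)^{3} = - 16 i \sqrt{2}$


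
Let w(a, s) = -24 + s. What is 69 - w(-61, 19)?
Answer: 74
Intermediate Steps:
69 - w(-61, 19) = 69 - (-24 + 19) = 69 - 1*(-5) = 69 + 5 = 74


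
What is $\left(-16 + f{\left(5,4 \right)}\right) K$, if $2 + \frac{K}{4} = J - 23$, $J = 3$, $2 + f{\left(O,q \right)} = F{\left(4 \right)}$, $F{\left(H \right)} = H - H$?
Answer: $1584$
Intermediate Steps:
$F{\left(H \right)} = 0$
$f{\left(O,q \right)} = -2$ ($f{\left(O,q \right)} = -2 + 0 = -2$)
$K = -88$ ($K = -8 + 4 \left(3 - 23\right) = -8 + 4 \left(-20\right) = -8 - 80 = -88$)
$\left(-16 + f{\left(5,4 \right)}\right) K = \left(-16 - 2\right) \left(-88\right) = \left(-18\right) \left(-88\right) = 1584$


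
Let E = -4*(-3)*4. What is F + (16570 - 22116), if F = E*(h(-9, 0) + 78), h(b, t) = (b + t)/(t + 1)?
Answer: -2234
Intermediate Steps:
h(b, t) = (b + t)/(1 + t)
E = 48 (E = 12*4 = 48)
F = 3312 (F = 48*((-9 + 0)/(1 + 0) + 78) = 48*(-9/1 + 78) = 48*(1*(-9) + 78) = 48*(-9 + 78) = 48*69 = 3312)
F + (16570 - 22116) = 3312 + (16570 - 22116) = 3312 - 5546 = -2234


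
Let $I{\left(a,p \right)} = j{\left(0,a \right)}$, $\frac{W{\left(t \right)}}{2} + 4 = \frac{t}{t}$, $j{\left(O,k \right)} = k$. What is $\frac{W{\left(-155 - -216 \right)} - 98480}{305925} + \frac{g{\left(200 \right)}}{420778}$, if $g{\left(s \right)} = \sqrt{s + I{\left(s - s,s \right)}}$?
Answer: $- \frac{98486}{305925} + \frac{5 \sqrt{2}}{210389} \approx -0.3219$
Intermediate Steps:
$W{\left(t \right)} = -6$ ($W{\left(t \right)} = -8 + 2 \frac{t}{t} = -8 + 2 \cdot 1 = -8 + 2 = -6$)
$I{\left(a,p \right)} = a$
$g{\left(s \right)} = \sqrt{s}$ ($g{\left(s \right)} = \sqrt{s + \left(s - s\right)} = \sqrt{s + 0} = \sqrt{s}$)
$\frac{W{\left(-155 - -216 \right)} - 98480}{305925} + \frac{g{\left(200 \right)}}{420778} = \frac{-6 - 98480}{305925} + \frac{\sqrt{200}}{420778} = \left(-6 - 98480\right) \frac{1}{305925} + 10 \sqrt{2} \cdot \frac{1}{420778} = \left(-98486\right) \frac{1}{305925} + \frac{5 \sqrt{2}}{210389} = - \frac{98486}{305925} + \frac{5 \sqrt{2}}{210389}$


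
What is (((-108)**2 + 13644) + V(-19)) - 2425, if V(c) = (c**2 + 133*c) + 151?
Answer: 20868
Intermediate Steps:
V(c) = 151 + c**2 + 133*c
(((-108)**2 + 13644) + V(-19)) - 2425 = (((-108)**2 + 13644) + (151 + (-19)**2 + 133*(-19))) - 2425 = ((11664 + 13644) + (151 + 361 - 2527)) - 2425 = (25308 - 2015) - 2425 = 23293 - 2425 = 20868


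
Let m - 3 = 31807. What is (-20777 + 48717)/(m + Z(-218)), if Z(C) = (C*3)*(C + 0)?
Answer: 13970/87191 ≈ 0.16022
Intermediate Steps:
m = 31810 (m = 3 + 31807 = 31810)
Z(C) = 3*C**2 (Z(C) = (3*C)*C = 3*C**2)
(-20777 + 48717)/(m + Z(-218)) = (-20777 + 48717)/(31810 + 3*(-218)**2) = 27940/(31810 + 3*47524) = 27940/(31810 + 142572) = 27940/174382 = 27940*(1/174382) = 13970/87191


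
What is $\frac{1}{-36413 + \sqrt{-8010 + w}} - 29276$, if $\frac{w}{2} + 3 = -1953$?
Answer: $- \frac{38817589778929}{1325918491} - \frac{i \sqrt{11922}}{1325918491} \approx -29276.0 - 8.2349 \cdot 10^{-8} i$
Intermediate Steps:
$w = -3912$ ($w = -6 + 2 \left(-1953\right) = -6 - 3906 = -3912$)
$\frac{1}{-36413 + \sqrt{-8010 + w}} - 29276 = \frac{1}{-36413 + \sqrt{-8010 - 3912}} - 29276 = \frac{1}{-36413 + \sqrt{-11922}} - 29276 = \frac{1}{-36413 + i \sqrt{11922}} - 29276 = -29276 + \frac{1}{-36413 + i \sqrt{11922}}$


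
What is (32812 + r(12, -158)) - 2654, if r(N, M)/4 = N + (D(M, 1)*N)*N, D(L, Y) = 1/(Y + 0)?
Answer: 30782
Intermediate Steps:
D(L, Y) = 1/Y
r(N, M) = 4*N + 4*N**2 (r(N, M) = 4*(N + (N/1)*N) = 4*(N + (1*N)*N) = 4*(N + N*N) = 4*(N + N**2) = 4*N + 4*N**2)
(32812 + r(12, -158)) - 2654 = (32812 + 4*12*(1 + 12)) - 2654 = (32812 + 4*12*13) - 2654 = (32812 + 624) - 2654 = 33436 - 2654 = 30782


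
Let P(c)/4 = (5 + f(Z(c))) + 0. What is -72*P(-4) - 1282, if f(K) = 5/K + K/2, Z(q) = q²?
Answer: -5116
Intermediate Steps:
f(K) = K/2 + 5/K (f(K) = 5/K + K*(½) = 5/K + K/2 = K/2 + 5/K)
P(c) = 20 + 2*c² + 20/c² (P(c) = 4*((5 + (c²/2 + 5/(c²))) + 0) = 4*((5 + (c²/2 + 5/c²)) + 0) = 4*((5 + c²/2 + 5/c²) + 0) = 4*(5 + c²/2 + 5/c²) = 20 + 2*c² + 20/c²)
-72*P(-4) - 1282 = -72*(20 + 2*(-4)² + 20/(-4)²) - 1282 = -72*(20 + 2*16 + 20*(1/16)) - 1282 = -72*(20 + 32 + 5/4) - 1282 = -72*213/4 - 1282 = -3834 - 1282 = -5116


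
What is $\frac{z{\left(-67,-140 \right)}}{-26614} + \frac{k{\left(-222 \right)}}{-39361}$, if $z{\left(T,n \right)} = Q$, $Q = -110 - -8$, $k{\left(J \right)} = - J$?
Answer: $- \frac{135249}{74825261} \approx -0.0018075$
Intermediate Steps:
$Q = -102$ ($Q = -110 + 8 = -102$)
$z{\left(T,n \right)} = -102$
$\frac{z{\left(-67,-140 \right)}}{-26614} + \frac{k{\left(-222 \right)}}{-39361} = - \frac{102}{-26614} + \frac{\left(-1\right) \left(-222\right)}{-39361} = \left(-102\right) \left(- \frac{1}{26614}\right) + 222 \left(- \frac{1}{39361}\right) = \frac{51}{13307} - \frac{222}{39361} = - \frac{135249}{74825261}$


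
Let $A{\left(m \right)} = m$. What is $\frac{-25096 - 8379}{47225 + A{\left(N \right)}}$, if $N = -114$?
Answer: $- \frac{33475}{47111} \approx -0.71056$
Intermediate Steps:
$\frac{-25096 - 8379}{47225 + A{\left(N \right)}} = \frac{-25096 - 8379}{47225 - 114} = - \frac{33475}{47111}$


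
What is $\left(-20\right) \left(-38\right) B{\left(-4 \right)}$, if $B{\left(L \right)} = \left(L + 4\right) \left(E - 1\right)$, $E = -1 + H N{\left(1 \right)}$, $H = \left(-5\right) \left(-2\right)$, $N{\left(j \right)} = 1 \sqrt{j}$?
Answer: $0$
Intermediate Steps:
$N{\left(j \right)} = \sqrt{j}$
$H = 10$
$E = 9$ ($E = -1 + 10 \sqrt{1} = -1 + 10 \cdot 1 = -1 + 10 = 9$)
$B{\left(L \right)} = 32 + 8 L$ ($B{\left(L \right)} = \left(L + 4\right) \left(9 - 1\right) = \left(4 + L\right) 8 = 32 + 8 L$)
$\left(-20\right) \left(-38\right) B{\left(-4 \right)} = \left(-20\right) \left(-38\right) \left(32 + 8 \left(-4\right)\right) = 760 \left(32 - 32\right) = 760 \cdot 0 = 0$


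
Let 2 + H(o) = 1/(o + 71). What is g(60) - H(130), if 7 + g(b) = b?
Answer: 11054/201 ≈ 54.995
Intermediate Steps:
H(o) = -2 + 1/(71 + o) (H(o) = -2 + 1/(o + 71) = -2 + 1/(71 + o))
g(b) = -7 + b
g(60) - H(130) = (-7 + 60) - (-141 - 2*130)/(71 + 130) = 53 - (-141 - 260)/201 = 53 - (-401)/201 = 53 - 1*(-401/201) = 53 + 401/201 = 11054/201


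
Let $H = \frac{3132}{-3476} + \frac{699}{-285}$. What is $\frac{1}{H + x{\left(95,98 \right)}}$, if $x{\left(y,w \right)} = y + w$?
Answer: $\frac{82555}{15656253} \approx 0.005273$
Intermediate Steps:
$H = - \frac{276862}{82555}$ ($H = 3132 \left(- \frac{1}{3476}\right) + 699 \left(- \frac{1}{285}\right) = - \frac{783}{869} - \frac{233}{95} = - \frac{276862}{82555} \approx -3.3537$)
$x{\left(y,w \right)} = w + y$
$\frac{1}{H + x{\left(95,98 \right)}} = \frac{1}{- \frac{276862}{82555} + \left(98 + 95\right)} = \frac{1}{- \frac{276862}{82555} + 193} = \frac{1}{\frac{15656253}{82555}} = \frac{82555}{15656253}$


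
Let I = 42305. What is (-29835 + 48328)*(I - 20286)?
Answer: 407197367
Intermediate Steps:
(-29835 + 48328)*(I - 20286) = (-29835 + 48328)*(42305 - 20286) = 18493*22019 = 407197367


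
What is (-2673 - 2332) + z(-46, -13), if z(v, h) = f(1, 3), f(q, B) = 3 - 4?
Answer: -5006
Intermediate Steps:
f(q, B) = -1
z(v, h) = -1
(-2673 - 2332) + z(-46, -13) = (-2673 - 2332) - 1 = -5005 - 1 = -5006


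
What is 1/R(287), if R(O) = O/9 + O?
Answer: 9/2870 ≈ 0.0031359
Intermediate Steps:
R(O) = 10*O/9 (R(O) = O*(1/9) + O = O/9 + O = 10*O/9)
1/R(287) = 1/((10/9)*287) = 1/(2870/9) = 9/2870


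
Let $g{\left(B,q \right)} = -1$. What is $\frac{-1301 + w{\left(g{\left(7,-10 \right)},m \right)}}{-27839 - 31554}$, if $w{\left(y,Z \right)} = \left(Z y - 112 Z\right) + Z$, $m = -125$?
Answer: $- \frac{12699}{59393} \approx -0.21381$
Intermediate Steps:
$w{\left(y,Z \right)} = - 111 Z + Z y$ ($w{\left(y,Z \right)} = \left(- 112 Z + Z y\right) + Z = - 111 Z + Z y$)
$\frac{-1301 + w{\left(g{\left(7,-10 \right)},m \right)}}{-27839 - 31554} = \frac{-1301 - 125 \left(-111 - 1\right)}{-27839 - 31554} = \frac{-1301 - -14000}{-59393} = \left(-1301 + 14000\right) \left(- \frac{1}{59393}\right) = 12699 \left(- \frac{1}{59393}\right) = - \frac{12699}{59393}$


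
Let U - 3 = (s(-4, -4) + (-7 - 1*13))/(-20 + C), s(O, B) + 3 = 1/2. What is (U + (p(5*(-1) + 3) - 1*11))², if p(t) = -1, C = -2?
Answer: 123201/1936 ≈ 63.637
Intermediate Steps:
s(O, B) = -5/2 (s(O, B) = -3 + 1/2 = -3 + ½ = -5/2)
U = 177/44 (U = 3 + (-5/2 + (-7 - 1*13))/(-20 - 2) = 3 + (-5/2 + (-7 - 13))/(-22) = 3 + (-5/2 - 20)*(-1/22) = 3 - 45/2*(-1/22) = 3 + 45/44 = 177/44 ≈ 4.0227)
(U + (p(5*(-1) + 3) - 1*11))² = (177/44 + (-1 - 1*11))² = (177/44 + (-1 - 11))² = (177/44 - 12)² = (-351/44)² = 123201/1936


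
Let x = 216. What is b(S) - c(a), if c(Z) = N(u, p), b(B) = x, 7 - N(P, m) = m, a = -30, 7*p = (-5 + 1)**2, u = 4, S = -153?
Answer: 1479/7 ≈ 211.29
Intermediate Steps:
p = 16/7 (p = (-5 + 1)**2/7 = (1/7)*(-4)**2 = (1/7)*16 = 16/7 ≈ 2.2857)
N(P, m) = 7 - m
b(B) = 216
c(Z) = 33/7 (c(Z) = 7 - 1*16/7 = 7 - 16/7 = 33/7)
b(S) - c(a) = 216 - 1*33/7 = 216 - 33/7 = 1479/7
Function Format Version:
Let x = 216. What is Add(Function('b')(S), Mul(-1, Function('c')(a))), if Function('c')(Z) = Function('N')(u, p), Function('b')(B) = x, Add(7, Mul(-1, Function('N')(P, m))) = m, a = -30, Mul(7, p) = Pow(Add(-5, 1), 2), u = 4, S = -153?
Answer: Rational(1479, 7) ≈ 211.29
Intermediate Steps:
p = Rational(16, 7) (p = Mul(Rational(1, 7), Pow(Add(-5, 1), 2)) = Mul(Rational(1, 7), Pow(-4, 2)) = Mul(Rational(1, 7), 16) = Rational(16, 7) ≈ 2.2857)
Function('N')(P, m) = Add(7, Mul(-1, m))
Function('b')(B) = 216
Function('c')(Z) = Rational(33, 7) (Function('c')(Z) = Add(7, Mul(-1, Rational(16, 7))) = Add(7, Rational(-16, 7)) = Rational(33, 7))
Add(Function('b')(S), Mul(-1, Function('c')(a))) = Add(216, Mul(-1, Rational(33, 7))) = Add(216, Rational(-33, 7)) = Rational(1479, 7)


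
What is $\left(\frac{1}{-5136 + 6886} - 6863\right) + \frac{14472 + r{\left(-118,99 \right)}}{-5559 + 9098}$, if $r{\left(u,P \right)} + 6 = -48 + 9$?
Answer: $- \frac{42479023961}{6193250} \approx -6858.9$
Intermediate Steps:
$r{\left(u,P \right)} = -45$ ($r{\left(u,P \right)} = -6 + \left(-48 + 9\right) = -6 - 39 = -45$)
$\left(\frac{1}{-5136 + 6886} - 6863\right) + \frac{14472 + r{\left(-118,99 \right)}}{-5559 + 9098} = \left(\frac{1}{-5136 + 6886} - 6863\right) + \frac{14472 - 45}{-5559 + 9098} = \left(\frac{1}{1750} - 6863\right) + \frac{14427}{3539} = \left(\frac{1}{1750} - 6863\right) + 14427 \cdot \frac{1}{3539} = - \frac{12010249}{1750} + \frac{14427}{3539} = - \frac{42479023961}{6193250}$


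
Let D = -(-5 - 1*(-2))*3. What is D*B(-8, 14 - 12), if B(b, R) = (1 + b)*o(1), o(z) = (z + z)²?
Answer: -252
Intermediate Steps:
o(z) = 4*z² (o(z) = (2*z)² = 4*z²)
B(b, R) = 4 + 4*b (B(b, R) = (1 + b)*(4*1²) = (1 + b)*(4*1) = (1 + b)*4 = 4 + 4*b)
D = 9 (D = -(-5 + 2)*3 = -1*(-3)*3 = 3*3 = 9)
D*B(-8, 14 - 12) = 9*(4 + 4*(-8)) = 9*(4 - 32) = 9*(-28) = -252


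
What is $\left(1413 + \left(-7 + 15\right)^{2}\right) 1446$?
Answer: $2135742$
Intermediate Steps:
$\left(1413 + \left(-7 + 15\right)^{2}\right) 1446 = \left(1413 + 8^{2}\right) 1446 = \left(1413 + 64\right) 1446 = 1477 \cdot 1446 = 2135742$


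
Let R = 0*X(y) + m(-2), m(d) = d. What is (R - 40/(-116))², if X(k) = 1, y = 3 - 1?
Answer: 2304/841 ≈ 2.7396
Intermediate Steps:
y = 2
R = -2 (R = 0*1 - 2 = 0 - 2 = -2)
(R - 40/(-116))² = (-2 - 40/(-116))² = (-2 - 40*(-1/116))² = (-2 + 10/29)² = (-48/29)² = 2304/841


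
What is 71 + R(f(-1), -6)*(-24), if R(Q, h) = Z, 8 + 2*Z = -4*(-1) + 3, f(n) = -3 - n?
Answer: 83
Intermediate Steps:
Z = -½ (Z = -4 + (-4*(-1) + 3)/2 = -4 + (4 + 3)/2 = -4 + (½)*7 = -4 + 7/2 = -½ ≈ -0.50000)
R(Q, h) = -½
71 + R(f(-1), -6)*(-24) = 71 - ½*(-24) = 71 + 12 = 83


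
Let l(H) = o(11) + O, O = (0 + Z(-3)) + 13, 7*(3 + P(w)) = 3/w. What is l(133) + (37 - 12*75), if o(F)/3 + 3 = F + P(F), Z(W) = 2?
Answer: -64132/77 ≈ -832.88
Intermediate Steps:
P(w) = -3 + 3/(7*w) (P(w) = -3 + (3/w)/7 = -3 + 3/(7*w))
o(F) = -18 + 3*F + 9/(7*F) (o(F) = -9 + 3*(F + (-3 + 3/(7*F))) = -9 + 3*(-3 + F + 3/(7*F)) = -9 + (-9 + 3*F + 9/(7*F)) = -18 + 3*F + 9/(7*F))
O = 15 (O = (0 + 2) + 13 = 2 + 13 = 15)
l(H) = 2319/77 (l(H) = (-18 + 3*11 + (9/7)/11) + 15 = (-18 + 33 + (9/7)*(1/11)) + 15 = (-18 + 33 + 9/77) + 15 = 1164/77 + 15 = 2319/77)
l(133) + (37 - 12*75) = 2319/77 + (37 - 12*75) = 2319/77 + (37 - 900) = 2319/77 - 863 = -64132/77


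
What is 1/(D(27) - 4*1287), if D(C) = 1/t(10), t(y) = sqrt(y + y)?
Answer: -102960/530038079 - 2*sqrt(5)/530038079 ≈ -0.00019426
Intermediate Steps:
t(y) = sqrt(2)*sqrt(y) (t(y) = sqrt(2*y) = sqrt(2)*sqrt(y))
D(C) = sqrt(5)/10 (D(C) = 1/(sqrt(2)*sqrt(10)) = 1/(2*sqrt(5)) = sqrt(5)/10)
1/(D(27) - 4*1287) = 1/(sqrt(5)/10 - 4*1287) = 1/(sqrt(5)/10 - 5148) = 1/(-5148 + sqrt(5)/10)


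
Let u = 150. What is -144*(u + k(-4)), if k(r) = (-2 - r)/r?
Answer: -21528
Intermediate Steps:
k(r) = (-2 - r)/r
-144*(u + k(-4)) = -144*(150 + (-2 - 1*(-4))/(-4)) = -144*(150 - (-2 + 4)/4) = -144*(150 - ¼*2) = -144*(150 - ½) = -144*299/2 = -21528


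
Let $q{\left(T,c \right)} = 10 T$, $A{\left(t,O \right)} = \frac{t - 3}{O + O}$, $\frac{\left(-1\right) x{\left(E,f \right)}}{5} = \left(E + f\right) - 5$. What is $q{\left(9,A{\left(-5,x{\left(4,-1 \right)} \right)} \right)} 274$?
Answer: $24660$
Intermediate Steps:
$x{\left(E,f \right)} = 25 - 5 E - 5 f$ ($x{\left(E,f \right)} = - 5 \left(\left(E + f\right) - 5\right) = - 5 \left(-5 + E + f\right) = 25 - 5 E - 5 f$)
$A{\left(t,O \right)} = \frac{-3 + t}{2 O}$
$q{\left(9,A{\left(-5,x{\left(4,-1 \right)} \right)} \right)} 274 = 10 \cdot 9 \cdot 274 = 90 \cdot 274 = 24660$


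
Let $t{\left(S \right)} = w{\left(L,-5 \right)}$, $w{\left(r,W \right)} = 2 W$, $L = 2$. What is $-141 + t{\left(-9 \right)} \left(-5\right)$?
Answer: $-91$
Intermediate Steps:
$t{\left(S \right)} = -10$ ($t{\left(S \right)} = 2 \left(-5\right) = -10$)
$-141 + t{\left(-9 \right)} \left(-5\right) = -141 - -50 = -141 + 50 = -91$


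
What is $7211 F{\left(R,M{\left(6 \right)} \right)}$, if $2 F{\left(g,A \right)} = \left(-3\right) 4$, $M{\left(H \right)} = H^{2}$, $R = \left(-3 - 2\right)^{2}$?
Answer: $-43266$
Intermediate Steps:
$R = 25$ ($R = \left(-5\right)^{2} = 25$)
$F{\left(g,A \right)} = -6$ ($F{\left(g,A \right)} = \frac{\left(-3\right) 4}{2} = \frac{1}{2} \left(-12\right) = -6$)
$7211 F{\left(R,M{\left(6 \right)} \right)} = 7211 \left(-6\right) = -43266$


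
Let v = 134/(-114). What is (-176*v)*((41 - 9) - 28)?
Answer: 47168/57 ≈ 827.51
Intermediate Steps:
v = -67/57 (v = 134*(-1/114) = -67/57 ≈ -1.1754)
(-176*v)*((41 - 9) - 28) = (-176*(-67/57))*((41 - 9) - 28) = 11792*(32 - 28)/57 = (11792/57)*4 = 47168/57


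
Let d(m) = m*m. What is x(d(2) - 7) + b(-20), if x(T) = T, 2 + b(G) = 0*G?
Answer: -5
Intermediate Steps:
d(m) = m²
b(G) = -2 (b(G) = -2 + 0*G = -2 + 0 = -2)
x(d(2) - 7) + b(-20) = (2² - 7) - 2 = (4 - 7) - 2 = -3 - 2 = -5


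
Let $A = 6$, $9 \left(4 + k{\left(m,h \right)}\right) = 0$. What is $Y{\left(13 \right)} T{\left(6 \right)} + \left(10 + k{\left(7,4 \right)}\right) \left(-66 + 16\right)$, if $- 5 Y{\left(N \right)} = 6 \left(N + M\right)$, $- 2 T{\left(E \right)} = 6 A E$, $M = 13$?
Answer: $\frac{15348}{5} \approx 3069.6$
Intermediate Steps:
$k{\left(m,h \right)} = -4$ ($k{\left(m,h \right)} = -4 + \frac{1}{9} \cdot 0 = -4 + 0 = -4$)
$T{\left(E \right)} = - 18 E$ ($T{\left(E \right)} = - \frac{6 \cdot 6 E}{2} = - \frac{36 E}{2} = - 18 E$)
$Y{\left(N \right)} = - \frac{78}{5} - \frac{6 N}{5}$ ($Y{\left(N \right)} = - \frac{6 \left(N + 13\right)}{5} = - \frac{6 \left(13 + N\right)}{5} = - \frac{78 + 6 N}{5} = - \frac{78}{5} - \frac{6 N}{5}$)
$Y{\left(13 \right)} T{\left(6 \right)} + \left(10 + k{\left(7,4 \right)}\right) \left(-66 + 16\right) = \left(- \frac{78}{5} - \frac{78}{5}\right) \left(\left(-18\right) 6\right) + \left(10 - 4\right) \left(-66 + 16\right) = \left(- \frac{78}{5} - \frac{78}{5}\right) \left(-108\right) + 6 \left(-50\right) = \left(- \frac{156}{5}\right) \left(-108\right) - 300 = \frac{16848}{5} - 300 = \frac{15348}{5}$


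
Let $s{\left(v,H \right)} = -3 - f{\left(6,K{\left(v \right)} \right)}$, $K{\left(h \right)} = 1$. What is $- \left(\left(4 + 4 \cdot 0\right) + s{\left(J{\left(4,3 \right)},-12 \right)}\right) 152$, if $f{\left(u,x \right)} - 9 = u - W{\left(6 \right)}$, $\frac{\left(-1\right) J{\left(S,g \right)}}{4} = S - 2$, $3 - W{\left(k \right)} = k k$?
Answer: $7144$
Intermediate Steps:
$W{\left(k \right)} = 3 - k^{2}$ ($W{\left(k \right)} = 3 - k k = 3 - k^{2}$)
$J{\left(S,g \right)} = 8 - 4 S$ ($J{\left(S,g \right)} = - 4 \left(S - 2\right) = - 4 \left(-2 + S\right) = 8 - 4 S$)
$f{\left(u,x \right)} = 42 + u$ ($f{\left(u,x \right)} = 9 - \left(3 - 36 - u\right) = 9 + \left(u - \left(3 - 36\right)\right) = 9 + \left(u - -33\right) = 9 + \left(u + 33\right) = 9 + \left(33 + u\right) = 42 + u$)
$s{\left(v,H \right)} = -51$ ($s{\left(v,H \right)} = -3 - \left(42 + 6\right) = -3 - 48 = -51$)
$- \left(\left(4 + 4 \cdot 0\right) + s{\left(J{\left(4,3 \right)},-12 \right)}\right) 152 = - \left(\left(4 + 4 \cdot 0\right) - 51\right) 152 = - \left(\left(4 + 0\right) - 51\right) 152 = - \left(4 - 51\right) 152 = - \left(-47\right) 152 = \left(-1\right) \left(-7144\right) = 7144$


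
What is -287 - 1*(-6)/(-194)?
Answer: -27842/97 ≈ -287.03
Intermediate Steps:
-287 - 1*(-6)/(-194) = -287 + 6*(-1/194) = -287 - 3/97 = -27842/97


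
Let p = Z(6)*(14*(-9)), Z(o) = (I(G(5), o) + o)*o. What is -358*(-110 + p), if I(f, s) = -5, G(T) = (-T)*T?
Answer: 310028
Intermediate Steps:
G(T) = -T**2
Z(o) = o*(-5 + o) (Z(o) = (-5 + o)*o = o*(-5 + o))
p = -756 (p = (6*(-5 + 6))*(14*(-9)) = (6*1)*(-126) = 6*(-126) = -756)
-358*(-110 + p) = -358*(-110 - 756) = -358*(-866) = 310028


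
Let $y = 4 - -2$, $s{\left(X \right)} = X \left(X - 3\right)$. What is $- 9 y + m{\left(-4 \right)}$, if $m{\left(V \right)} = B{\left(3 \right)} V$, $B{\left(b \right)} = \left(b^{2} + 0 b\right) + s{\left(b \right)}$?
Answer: $-90$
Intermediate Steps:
$s{\left(X \right)} = X \left(-3 + X\right)$
$y = 6$ ($y = 4 + 2 = 6$)
$B{\left(b \right)} = b^{2} + b \left(-3 + b\right)$ ($B{\left(b \right)} = \left(b^{2} + 0 b\right) + b \left(-3 + b\right) = \left(b^{2} + 0\right) + b \left(-3 + b\right) = b^{2} + b \left(-3 + b\right)$)
$m{\left(V \right)} = 9 V$ ($m{\left(V \right)} = 3 \left(-3 + 2 \cdot 3\right) V = 3 \left(-3 + 6\right) V = 3 \cdot 3 V = 9 V$)
$- 9 y + m{\left(-4 \right)} = \left(-9\right) 6 + 9 \left(-4\right) = -54 - 36 = -90$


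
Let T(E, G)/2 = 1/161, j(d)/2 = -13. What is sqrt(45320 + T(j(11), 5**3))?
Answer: sqrt(1174740042)/161 ≈ 212.89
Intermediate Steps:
j(d) = -26 (j(d) = 2*(-13) = -26)
T(E, G) = 2/161
sqrt(45320 + T(j(11), 5**3)) = sqrt(45320 + 2/161) = sqrt(7296522/161) = sqrt(1174740042)/161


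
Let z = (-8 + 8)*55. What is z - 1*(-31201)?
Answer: 31201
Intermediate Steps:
z = 0 (z = 0*55 = 0)
z - 1*(-31201) = 0 - 1*(-31201) = 0 + 31201 = 31201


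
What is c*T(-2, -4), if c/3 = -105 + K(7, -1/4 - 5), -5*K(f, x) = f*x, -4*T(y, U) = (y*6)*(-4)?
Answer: 17577/5 ≈ 3515.4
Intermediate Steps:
T(y, U) = 6*y (T(y, U) = -y*6*(-4)/4 = -6*y*(-4)/4 = -(-6)*y = 6*y)
K(f, x) = -f*x/5
c = -5859/20 (c = 3*(-105 - ⅕*7*(-1/4 - 5)) = 3*(-105 - ⅕*7*(-1*¼ - 5)) = 3*(-105 - ⅕*7*(-¼ - 5)) = 3*(-105 - ⅕*7*(-21/4)) = 3*(-105 + 147/20) = 3*(-1953/20) = -5859/20 ≈ -292.95)
c*T(-2, -4) = -17577*(-2)/10 = -5859/20*(-12) = 17577/5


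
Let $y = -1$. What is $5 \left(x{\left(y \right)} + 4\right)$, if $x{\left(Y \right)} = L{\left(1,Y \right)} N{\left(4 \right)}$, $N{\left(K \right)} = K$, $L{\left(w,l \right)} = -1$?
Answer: $0$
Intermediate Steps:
$x{\left(Y \right)} = -4$ ($x{\left(Y \right)} = \left(-1\right) 4 = -4$)
$5 \left(x{\left(y \right)} + 4\right) = 5 \left(-4 + 4\right) = 5 \cdot 0 = 0$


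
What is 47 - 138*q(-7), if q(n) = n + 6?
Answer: 185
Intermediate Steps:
q(n) = 6 + n
47 - 138*q(-7) = 47 - 138*(6 - 7) = 47 - 138*(-1) = 47 + 138 = 185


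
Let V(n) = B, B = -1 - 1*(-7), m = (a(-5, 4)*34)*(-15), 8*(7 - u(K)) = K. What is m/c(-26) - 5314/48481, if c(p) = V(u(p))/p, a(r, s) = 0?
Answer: -5314/48481 ≈ -0.10961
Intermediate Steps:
u(K) = 7 - K/8
m = 0 (m = (0*34)*(-15) = 0*(-15) = 0)
B = 6 (B = -1 + 7 = 6)
V(n) = 6
c(p) = 6/p
m/c(-26) - 5314/48481 = 0/((6/(-26))) - 5314/48481 = 0/((6*(-1/26))) - 5314*1/48481 = 0/(-3/13) - 5314/48481 = 0*(-13/3) - 5314/48481 = 0 - 5314/48481 = -5314/48481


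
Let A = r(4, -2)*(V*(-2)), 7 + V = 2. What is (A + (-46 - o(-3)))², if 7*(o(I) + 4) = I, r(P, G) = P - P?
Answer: 84681/49 ≈ 1728.2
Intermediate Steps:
V = -5 (V = -7 + 2 = -5)
r(P, G) = 0
o(I) = -4 + I/7
A = 0 (A = 0*(-5*(-2)) = 0*10 = 0)
(A + (-46 - o(-3)))² = (0 + (-46 - (-4 + (⅐)*(-3))))² = (0 + (-46 - (-4 - 3/7)))² = (0 + (-46 - 1*(-31/7)))² = (0 + (-46 + 31/7))² = (0 - 291/7)² = (-291/7)² = 84681/49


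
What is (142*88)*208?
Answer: 2599168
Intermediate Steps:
(142*88)*208 = 12496*208 = 2599168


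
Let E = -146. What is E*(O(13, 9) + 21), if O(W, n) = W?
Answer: -4964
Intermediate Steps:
E*(O(13, 9) + 21) = -146*(13 + 21) = -146*34 = -4964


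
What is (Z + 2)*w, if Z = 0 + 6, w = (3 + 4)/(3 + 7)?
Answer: 28/5 ≈ 5.6000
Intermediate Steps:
w = 7/10 ≈ 0.70000
Z = 6
(Z + 2)*w = (6 + 2)*(7/10) = 8*(7/10) = 28/5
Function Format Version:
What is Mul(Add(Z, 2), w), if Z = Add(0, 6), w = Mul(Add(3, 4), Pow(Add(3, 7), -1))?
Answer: Rational(28, 5) ≈ 5.6000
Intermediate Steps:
w = Rational(7, 10) (w = Mul(7, Pow(10, -1)) = Mul(7, Rational(1, 10)) = Rational(7, 10) ≈ 0.70000)
Z = 6
Mul(Add(Z, 2), w) = Mul(Add(6, 2), Rational(7, 10)) = Mul(8, Rational(7, 10)) = Rational(28, 5)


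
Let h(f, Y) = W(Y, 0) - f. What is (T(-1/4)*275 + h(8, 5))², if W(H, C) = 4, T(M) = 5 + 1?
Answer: 2709316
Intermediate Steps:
T(M) = 6
h(f, Y) = 4 - f
(T(-1/4)*275 + h(8, 5))² = (6*275 + (4 - 1*8))² = (1650 + (4 - 8))² = (1650 - 4)² = 1646² = 2709316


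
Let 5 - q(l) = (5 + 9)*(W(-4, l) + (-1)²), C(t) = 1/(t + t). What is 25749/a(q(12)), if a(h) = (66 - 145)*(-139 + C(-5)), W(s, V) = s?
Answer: 257490/109889 ≈ 2.3432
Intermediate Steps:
C(t) = 1/(2*t)
q(l) = 47 (q(l) = 5 - (5 + 9)*(-4 + (-1)²) = 5 - 14*(-4 + 1) = 5 - 14*(-3) = 5 - 1*(-42) = 5 + 42 = 47)
a(h) = 109889/10 (a(h) = (66 - 145)*(-139 + (½)/(-5)) = -79*(-139 + (½)*(-⅕)) = -79*(-139 - ⅒) = -79*(-1391/10) = 109889/10)
25749/a(q(12)) = 25749/(109889/10) = 25749*(10/109889) = 257490/109889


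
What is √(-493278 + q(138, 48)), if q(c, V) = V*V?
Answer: I*√490974 ≈ 700.7*I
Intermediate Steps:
q(c, V) = V²
√(-493278 + q(138, 48)) = √(-493278 + 48²) = √(-493278 + 2304) = √(-490974) = I*√490974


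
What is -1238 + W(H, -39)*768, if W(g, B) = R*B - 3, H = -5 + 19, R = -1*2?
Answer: 56362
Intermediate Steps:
R = -2
H = 14
W(g, B) = -3 - 2*B (W(g, B) = -2*B - 3 = -3 - 2*B)
-1238 + W(H, -39)*768 = -1238 + (-3 - 2*(-39))*768 = -1238 + (-3 + 78)*768 = -1238 + 75*768 = -1238 + 57600 = 56362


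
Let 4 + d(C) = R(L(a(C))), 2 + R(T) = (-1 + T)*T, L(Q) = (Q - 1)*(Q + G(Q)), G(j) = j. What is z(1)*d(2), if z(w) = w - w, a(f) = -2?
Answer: 0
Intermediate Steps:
L(Q) = 2*Q*(-1 + Q) (L(Q) = (Q - 1)*(Q + Q) = (-1 + Q)*(2*Q) = 2*Q*(-1 + Q))
R(T) = -2 + T*(-1 + T) (R(T) = -2 + (-1 + T)*T = -2 + T*(-1 + T))
d(C) = 126 (d(C) = -4 + (-2 + (2*(-2)*(-1 - 2))² - 2*(-2)*(-1 - 2)) = -4 + (-2 + (2*(-2)*(-3))² - 2*(-2)*(-3)) = -4 + (-2 + 12² - 1*12) = -4 + (-2 + 144 - 12) = -4 + 130 = 126)
z(w) = 0
z(1)*d(2) = 0*126 = 0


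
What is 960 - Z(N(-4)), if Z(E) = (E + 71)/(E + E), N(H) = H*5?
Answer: 38451/40 ≈ 961.28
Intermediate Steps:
N(H) = 5*H
Z(E) = (71 + E)/(2*E) (Z(E) = (71 + E)/((2*E)) = (71 + E)*(1/(2*E)) = (71 + E)/(2*E))
960 - Z(N(-4)) = 960 - (71 + 5*(-4))/(2*(5*(-4))) = 960 - (71 - 20)/(2*(-20)) = 960 - (-1)*51/(2*20) = 960 - 1*(-51/40) = 960 + 51/40 = 38451/40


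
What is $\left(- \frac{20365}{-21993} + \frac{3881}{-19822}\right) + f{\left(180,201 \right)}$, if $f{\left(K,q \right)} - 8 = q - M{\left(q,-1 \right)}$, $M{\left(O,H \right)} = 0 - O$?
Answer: $\frac{179055871057}{435945246} \approx 410.73$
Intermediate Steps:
$M{\left(O,H \right)} = - O$
$f{\left(K,q \right)} = 8 + 2 q$ ($f{\left(K,q \right)} = 8 + \left(q - - q\right) = 8 + \left(q + q\right) = 8 + 2 q$)
$\left(- \frac{20365}{-21993} + \frac{3881}{-19822}\right) + f{\left(180,201 \right)} = \left(- \frac{20365}{-21993} + \frac{3881}{-19822}\right) + \left(8 + 2 \cdot 201\right) = \left(\left(-20365\right) \left(- \frac{1}{21993}\right) + 3881 \left(- \frac{1}{19822}\right)\right) + \left(8 + 402\right) = \left(\frac{20365}{21993} - \frac{3881}{19822}\right) + 410 = \frac{318320197}{435945246} + 410 = \frac{179055871057}{435945246}$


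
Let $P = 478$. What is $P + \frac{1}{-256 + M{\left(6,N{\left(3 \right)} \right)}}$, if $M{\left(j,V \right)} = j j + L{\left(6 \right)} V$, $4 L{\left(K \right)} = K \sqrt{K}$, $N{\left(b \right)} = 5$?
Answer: $\frac{9189462}{19225} - \frac{3 \sqrt{6}}{19225} \approx 478.0$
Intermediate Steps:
$L{\left(K \right)} = \frac{K^{\frac{3}{2}}}{4}$ ($L{\left(K \right)} = \frac{K \sqrt{K}}{4} = \frac{K^{\frac{3}{2}}}{4}$)
$M{\left(j,V \right)} = j^{2} + \frac{3 V \sqrt{6}}{2}$ ($M{\left(j,V \right)} = j j + \frac{6^{\frac{3}{2}}}{4} V = j^{2} + \frac{6 \sqrt{6}}{4} V = j^{2} + \frac{3 \sqrt{6}}{2} V = j^{2} + \frac{3 V \sqrt{6}}{2}$)
$P + \frac{1}{-256 + M{\left(6,N{\left(3 \right)} \right)}} = 478 + \frac{1}{-256 + \left(6^{2} + \frac{3}{2} \cdot 5 \sqrt{6}\right)} = 478 + \frac{1}{-256 + \left(36 + \frac{15 \sqrt{6}}{2}\right)} = 478 + \frac{1}{-220 + \frac{15 \sqrt{6}}{2}}$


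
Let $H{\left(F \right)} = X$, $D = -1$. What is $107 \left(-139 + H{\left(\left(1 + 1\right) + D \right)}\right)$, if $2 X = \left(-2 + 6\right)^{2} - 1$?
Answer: $- \frac{28141}{2} \approx -14071.0$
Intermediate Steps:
$X = \frac{15}{2}$ ($X = \frac{\left(-2 + 6\right)^{2} - 1}{2} = \frac{4^{2} - 1}{2} = \frac{16 - 1}{2} = \frac{1}{2} \cdot 15 = \frac{15}{2} \approx 7.5$)
$H{\left(F \right)} = \frac{15}{2}$
$107 \left(-139 + H{\left(\left(1 + 1\right) + D \right)}\right) = 107 \left(-139 + \frac{15}{2}\right) = 107 \left(- \frac{263}{2}\right) = - \frac{28141}{2}$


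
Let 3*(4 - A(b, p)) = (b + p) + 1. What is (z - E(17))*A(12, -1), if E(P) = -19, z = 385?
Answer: 0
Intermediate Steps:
A(b, p) = 11/3 - b/3 - p/3 (A(b, p) = 4 - ((b + p) + 1)/3 = 4 - (1 + b + p)/3 = 4 + (-⅓ - b/3 - p/3) = 11/3 - b/3 - p/3)
(z - E(17))*A(12, -1) = (385 - 1*(-19))*(11/3 - ⅓*12 - ⅓*(-1)) = (385 + 19)*(11/3 - 4 + ⅓) = 404*0 = 0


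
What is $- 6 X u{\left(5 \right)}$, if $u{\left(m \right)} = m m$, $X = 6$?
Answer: $-900$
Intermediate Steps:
$u{\left(m \right)} = m^{2}$
$- 6 X u{\left(5 \right)} = \left(-6\right) 6 \cdot 5^{2} = \left(-36\right) 25 = -900$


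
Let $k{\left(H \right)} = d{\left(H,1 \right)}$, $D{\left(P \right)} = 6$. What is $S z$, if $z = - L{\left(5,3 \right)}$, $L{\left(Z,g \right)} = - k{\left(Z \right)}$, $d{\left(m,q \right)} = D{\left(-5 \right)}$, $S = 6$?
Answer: $36$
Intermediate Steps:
$d{\left(m,q \right)} = 6$
$k{\left(H \right)} = 6$
$L{\left(Z,g \right)} = -6$ ($L{\left(Z,g \right)} = \left(-1\right) 6 = -6$)
$z = 6$ ($z = \left(-1\right) \left(-6\right) = 6$)
$S z = 6 \cdot 6 = 36$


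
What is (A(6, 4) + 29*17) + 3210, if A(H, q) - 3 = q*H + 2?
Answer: 3732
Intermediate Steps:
A(H, q) = 5 + H*q (A(H, q) = 3 + (q*H + 2) = 3 + (H*q + 2) = 3 + (2 + H*q) = 5 + H*q)
(A(6, 4) + 29*17) + 3210 = ((5 + 6*4) + 29*17) + 3210 = ((5 + 24) + 493) + 3210 = (29 + 493) + 3210 = 522 + 3210 = 3732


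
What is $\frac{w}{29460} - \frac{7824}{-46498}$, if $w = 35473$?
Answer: $\frac{939959297}{684915540} \approx 1.3724$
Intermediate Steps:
$\frac{w}{29460} - \frac{7824}{-46498} = \frac{35473}{29460} - \frac{7824}{-46498} = 35473 \cdot \frac{1}{29460} - - \frac{3912}{23249} = \frac{35473}{29460} + \frac{3912}{23249} = \frac{939959297}{684915540}$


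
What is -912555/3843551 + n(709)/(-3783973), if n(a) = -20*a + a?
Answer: -3401307005494/14543893208123 ≈ -0.23387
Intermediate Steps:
n(a) = -19*a
-912555/3843551 + n(709)/(-3783973) = -912555/3843551 - 19*709/(-3783973) = -912555*1/3843551 - 13471*(-1/3783973) = -912555/3843551 + 13471/3783973 = -3401307005494/14543893208123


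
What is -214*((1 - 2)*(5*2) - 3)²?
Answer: -36166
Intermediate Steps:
-214*((1 - 2)*(5*2) - 3)² = -214*(-1*10 - 3)² = -214*(-10 - 3)² = -214*(-13)² = -214*169 = -36166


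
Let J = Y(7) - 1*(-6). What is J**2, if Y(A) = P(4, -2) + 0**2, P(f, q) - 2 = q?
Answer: 36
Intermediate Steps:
P(f, q) = 2 + q
Y(A) = 0 (Y(A) = (2 - 2) + 0**2 = 0 + 0 = 0)
J = 6 (J = 0 - 1*(-6) = 0 + 6 = 6)
J**2 = 6**2 = 36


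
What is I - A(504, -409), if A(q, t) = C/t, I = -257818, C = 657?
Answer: -105446905/409 ≈ -2.5782e+5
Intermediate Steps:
A(q, t) = 657/t
I - A(504, -409) = -257818 - 657/(-409) = -257818 - 657*(-1)/409 = -257818 - 1*(-657/409) = -257818 + 657/409 = -105446905/409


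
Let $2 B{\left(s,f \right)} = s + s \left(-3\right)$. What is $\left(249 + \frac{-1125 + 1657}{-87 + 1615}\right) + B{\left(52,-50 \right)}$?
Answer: $\frac{75387}{382} \approx 197.35$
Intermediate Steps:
$B{\left(s,f \right)} = - s$ ($B{\left(s,f \right)} = \frac{s + s \left(-3\right)}{2} = \frac{s - 3 s}{2} = \frac{\left(-2\right) s}{2} = - s$)
$\left(249 + \frac{-1125 + 1657}{-87 + 1615}\right) + B{\left(52,-50 \right)} = \left(249 + \frac{-1125 + 1657}{-87 + 1615}\right) - 52 = \left(249 + \frac{532}{1528}\right) - 52 = \left(249 + 532 \cdot \frac{1}{1528}\right) - 52 = \left(249 + \frac{133}{382}\right) - 52 = \frac{95251}{382} - 52 = \frac{75387}{382}$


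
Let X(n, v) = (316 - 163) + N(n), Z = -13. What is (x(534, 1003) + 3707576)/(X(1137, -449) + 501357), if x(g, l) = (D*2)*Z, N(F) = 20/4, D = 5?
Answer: 3707446/501515 ≈ 7.3925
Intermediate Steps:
N(F) = 5 (N(F) = 20*(¼) = 5)
x(g, l) = -130 (x(g, l) = (5*2)*(-13) = 10*(-13) = -130)
X(n, v) = 158 (X(n, v) = (316 - 163) + 5 = 153 + 5 = 158)
(x(534, 1003) + 3707576)/(X(1137, -449) + 501357) = (-130 + 3707576)/(158 + 501357) = 3707446/501515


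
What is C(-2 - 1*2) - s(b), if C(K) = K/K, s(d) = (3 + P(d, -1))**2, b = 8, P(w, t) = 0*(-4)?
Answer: -8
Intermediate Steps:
P(w, t) = 0
s(d) = 9 (s(d) = (3 + 0)**2 = 3**2 = 9)
C(K) = 1
C(-2 - 1*2) - s(b) = 1 - 1*9 = 1 - 9 = -8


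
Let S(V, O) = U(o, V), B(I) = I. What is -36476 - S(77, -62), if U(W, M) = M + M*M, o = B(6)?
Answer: -42482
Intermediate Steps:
o = 6
U(W, M) = M + M**2
S(V, O) = V*(1 + V)
-36476 - S(77, -62) = -36476 - 77*(1 + 77) = -36476 - 77*78 = -36476 - 1*6006 = -36476 - 6006 = -42482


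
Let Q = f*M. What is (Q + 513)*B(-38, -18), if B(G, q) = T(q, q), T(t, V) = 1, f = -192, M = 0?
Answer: 513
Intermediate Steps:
B(G, q) = 1
Q = 0 (Q = -192*0 = 0)
(Q + 513)*B(-38, -18) = (0 + 513)*1 = 513*1 = 513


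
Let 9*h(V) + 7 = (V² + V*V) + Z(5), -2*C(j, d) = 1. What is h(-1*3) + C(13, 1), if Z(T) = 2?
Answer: 17/18 ≈ 0.94444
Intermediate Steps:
C(j, d) = -½ (C(j, d) = -½*1 = -½)
h(V) = -5/9 + 2*V²/9 (h(V) = -7/9 + ((V² + V*V) + 2)/9 = -7/9 + ((V² + V²) + 2)/9 = -7/9 + (2*V² + 2)/9 = -7/9 + (2 + 2*V²)/9 = -7/9 + (2/9 + 2*V²/9) = -5/9 + 2*V²/9)
h(-1*3) + C(13, 1) = (-5/9 + 2*(-1*3)²/9) - ½ = (-5/9 + (2/9)*(-3)²) - ½ = (-5/9 + (2/9)*9) - ½ = (-5/9 + 2) - ½ = 13/9 - ½ = 17/18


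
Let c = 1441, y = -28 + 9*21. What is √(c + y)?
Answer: 3*√178 ≈ 40.025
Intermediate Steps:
y = 161 (y = -28 + 189 = 161)
√(c + y) = √(1441 + 161) = √1602 = 3*√178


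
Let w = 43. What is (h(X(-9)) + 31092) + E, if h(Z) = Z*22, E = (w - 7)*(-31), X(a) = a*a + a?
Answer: 31560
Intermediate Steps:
X(a) = a + a² (X(a) = a² + a = a + a²)
E = -1116 (E = (43 - 7)*(-31) = 36*(-31) = -1116)
h(Z) = 22*Z
(h(X(-9)) + 31092) + E = (22*(-9*(1 - 9)) + 31092) - 1116 = (22*(-9*(-8)) + 31092) - 1116 = (22*72 + 31092) - 1116 = (1584 + 31092) - 1116 = 32676 - 1116 = 31560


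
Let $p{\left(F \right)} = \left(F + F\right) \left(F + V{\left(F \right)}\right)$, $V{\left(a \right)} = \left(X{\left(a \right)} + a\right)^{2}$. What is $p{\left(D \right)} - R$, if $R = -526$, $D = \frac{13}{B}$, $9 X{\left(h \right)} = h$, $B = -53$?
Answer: $\frac{6344065096}{12059037} \approx 526.08$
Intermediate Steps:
$X{\left(h \right)} = \frac{h}{9}$
$V{\left(a \right)} = \frac{100 a^{2}}{81}$ ($V{\left(a \right)} = \left(\frac{a}{9} + a\right)^{2} = \left(\frac{10 a}{9}\right)^{2} = \frac{100 a^{2}}{81}$)
$D = - \frac{13}{53}$ ($D = \frac{13}{-53} = 13 \left(- \frac{1}{53}\right) = - \frac{13}{53} \approx -0.24528$)
$p{\left(F \right)} = 2 F \left(F + \frac{100 F^{2}}{81}\right)$ ($p{\left(F \right)} = \left(F + F\right) \left(F + \frac{100 F^{2}}{81}\right) = 2 F \left(F + \frac{100 F^{2}}{81}\right)$)
$p{\left(D \right)} - R = \left(- \frac{13}{53}\right)^{2} \left(2 + \frac{200}{81} \left(- \frac{13}{53}\right)\right) - -526 = \frac{169 \left(2 - \frac{2600}{4293}\right)}{2809} + 526 = \frac{169}{2809} \cdot \frac{5986}{4293} + 526 = \frac{1011634}{12059037} + 526 = \frac{6344065096}{12059037}$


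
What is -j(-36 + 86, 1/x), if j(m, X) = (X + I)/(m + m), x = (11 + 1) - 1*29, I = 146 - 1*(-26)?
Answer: -2923/1700 ≈ -1.7194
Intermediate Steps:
I = 172 (I = 146 + 26 = 172)
x = -17 (x = 12 - 29 = -17)
j(m, X) = (172 + X)/(2*m) (j(m, X) = (X + 172)/(m + m) = (172 + X)/((2*m)) = (172 + X)*(1/(2*m)) = (172 + X)/(2*m))
-j(-36 + 86, 1/x) = -(172 + 1/(-17))/(2*(-36 + 86)) = -(172 - 1/17)/(2*50) = -2923/(2*50*17) = -1*2923/1700 = -2923/1700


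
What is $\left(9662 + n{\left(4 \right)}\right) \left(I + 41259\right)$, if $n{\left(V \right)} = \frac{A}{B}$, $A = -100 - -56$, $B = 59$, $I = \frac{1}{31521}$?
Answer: $\frac{741317423149160}{1859739} \approx 3.9861 \cdot 10^{8}$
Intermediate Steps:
$I = \frac{1}{31521} \approx 3.1725 \cdot 10^{-5}$
$A = -44$ ($A = -100 + 56 = -44$)
$n{\left(V \right)} = - \frac{44}{59}$
$\left(9662 + n{\left(4 \right)}\right) \left(I + 41259\right) = \left(9662 - \frac{44}{59}\right) \left(\frac{1}{31521} + 41259\right) = \frac{570014}{59} \cdot \frac{1300524940}{31521} = \frac{741317423149160}{1859739}$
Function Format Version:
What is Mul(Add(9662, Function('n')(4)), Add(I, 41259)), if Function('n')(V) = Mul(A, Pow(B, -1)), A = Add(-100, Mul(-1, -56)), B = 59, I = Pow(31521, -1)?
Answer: Rational(741317423149160, 1859739) ≈ 3.9861e+8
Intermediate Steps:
I = Rational(1, 31521) ≈ 3.1725e-5
A = -44 (A = Add(-100, 56) = -44)
Function('n')(V) = Rational(-44, 59) (Function('n')(V) = Mul(-44, Pow(59, -1)) = Mul(-44, Rational(1, 59)) = Rational(-44, 59))
Mul(Add(9662, Function('n')(4)), Add(I, 41259)) = Mul(Add(9662, Rational(-44, 59)), Add(Rational(1, 31521), 41259)) = Mul(Rational(570014, 59), Rational(1300524940, 31521)) = Rational(741317423149160, 1859739)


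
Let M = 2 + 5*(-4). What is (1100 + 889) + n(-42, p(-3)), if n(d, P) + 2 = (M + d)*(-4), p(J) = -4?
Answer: 2227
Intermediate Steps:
M = -18 (M = 2 - 20 = -18)
n(d, P) = 70 - 4*d (n(d, P) = -2 + (-18 + d)*(-4) = -2 + (72 - 4*d) = 70 - 4*d)
(1100 + 889) + n(-42, p(-3)) = (1100 + 889) + (70 - 4*(-42)) = 1989 + (70 + 168) = 1989 + 238 = 2227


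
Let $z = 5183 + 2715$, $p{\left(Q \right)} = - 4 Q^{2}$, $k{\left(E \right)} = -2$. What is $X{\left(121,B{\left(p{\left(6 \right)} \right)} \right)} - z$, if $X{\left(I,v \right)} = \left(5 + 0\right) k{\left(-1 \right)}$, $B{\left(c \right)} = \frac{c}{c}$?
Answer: $-7908$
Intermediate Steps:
$B{\left(c \right)} = 1$
$X{\left(I,v \right)} = -10$ ($X{\left(I,v \right)} = \left(5 + 0\right) \left(-2\right) = 5 \left(-2\right) = -10$)
$z = 7898$
$X{\left(121,B{\left(p{\left(6 \right)} \right)} \right)} - z = -10 - 7898 = -7908$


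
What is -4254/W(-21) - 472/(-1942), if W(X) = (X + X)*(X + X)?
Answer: -619055/285474 ≈ -2.1685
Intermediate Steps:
W(X) = 4*X**2 (W(X) = (2*X)*(2*X) = 4*X**2)
-4254/W(-21) - 472/(-1942) = -4254/(4*(-21)**2) - 472/(-1942) = -4254/(4*441) - 472*(-1/1942) = -4254/1764 + 236/971 = -4254*1/1764 + 236/971 = -709/294 + 236/971 = -619055/285474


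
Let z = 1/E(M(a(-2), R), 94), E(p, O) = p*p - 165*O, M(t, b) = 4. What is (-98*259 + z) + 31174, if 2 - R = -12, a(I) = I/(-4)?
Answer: 89741247/15494 ≈ 5792.0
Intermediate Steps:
a(I) = -I/4 (a(I) = I*(-¼) = -I/4)
R = 14 (R = 2 - 1*(-12) = 2 + 12 = 14)
E(p, O) = p² - 165*O
z = -1/15494 (z = 1/(4² - 165*94) = 1/(16 - 15510) = 1/(-15494) = -1/15494 ≈ -6.4541e-5)
(-98*259 + z) + 31174 = (-98*259 - 1/15494) + 31174 = (-25382 - 1/15494) + 31174 = -393268709/15494 + 31174 = 89741247/15494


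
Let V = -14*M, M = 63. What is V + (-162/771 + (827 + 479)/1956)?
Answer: -221572163/251346 ≈ -881.54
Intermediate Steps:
V = -882 (V = -14*63 = -882)
V + (-162/771 + (827 + 479)/1956) = -882 + (-162/771 + (827 + 479)/1956) = -882 + (-162*1/771 + 1306*(1/1956)) = -882 + (-54/257 + 653/978) = -882 + 115009/251346 = -221572163/251346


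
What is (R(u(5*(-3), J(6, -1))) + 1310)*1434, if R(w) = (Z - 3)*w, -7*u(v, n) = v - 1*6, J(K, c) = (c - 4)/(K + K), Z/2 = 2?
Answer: 1882842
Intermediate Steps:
Z = 4 (Z = 2*2 = 4)
J(K, c) = (-4 + c)/(2*K) (J(K, c) = (-4 + c)/((2*K)) = (-4 + c)*(1/(2*K)) = (-4 + c)/(2*K))
u(v, n) = 6/7 - v/7 (u(v, n) = -(v - 1*6)/7 = -(v - 6)/7 = -(-6 + v)/7 = 6/7 - v/7)
R(w) = w (R(w) = (4 - 3)*w = 1*w = w)
(R(u(5*(-3), J(6, -1))) + 1310)*1434 = ((6/7 - 5*(-3)/7) + 1310)*1434 = ((6/7 - ⅐*(-15)) + 1310)*1434 = ((6/7 + 15/7) + 1310)*1434 = (3 + 1310)*1434 = 1313*1434 = 1882842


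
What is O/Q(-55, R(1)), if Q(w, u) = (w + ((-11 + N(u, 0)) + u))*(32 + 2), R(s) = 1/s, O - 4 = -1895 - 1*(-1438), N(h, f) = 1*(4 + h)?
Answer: 151/680 ≈ 0.22206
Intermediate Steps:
N(h, f) = 4 + h
O = -453 (O = 4 + (-1895 - 1*(-1438)) = 4 + (-1895 + 1438) = 4 - 457 = -453)
Q(w, u) = -238 + 34*w + 68*u (Q(w, u) = (w + ((-11 + (4 + u)) + u))*(32 + 2) = (w + ((-7 + u) + u))*34 = (w + (-7 + 2*u))*34 = (-7 + w + 2*u)*34 = -238 + 34*w + 68*u)
O/Q(-55, R(1)) = -453/(-238 + 34*(-55) + 68/1) = -453/(-238 - 1870 + 68*1) = -453/(-238 - 1870 + 68) = -453/(-2040) = -453*(-1/2040) = 151/680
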